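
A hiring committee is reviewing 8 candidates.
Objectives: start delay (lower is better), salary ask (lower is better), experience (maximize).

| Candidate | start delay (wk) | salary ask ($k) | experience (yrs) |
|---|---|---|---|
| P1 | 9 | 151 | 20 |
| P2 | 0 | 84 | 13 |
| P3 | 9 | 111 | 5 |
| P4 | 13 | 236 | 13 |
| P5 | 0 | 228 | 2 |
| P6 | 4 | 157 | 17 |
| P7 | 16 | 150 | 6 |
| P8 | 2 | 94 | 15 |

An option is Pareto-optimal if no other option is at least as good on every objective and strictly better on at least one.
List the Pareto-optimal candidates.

P1, P2, P6, P8

P1: not dominated (best experience).
P2: not dominated (best salary ask).
P3: dominated by P2 (start delay 0≤9, salary ask 84≤111, experience 13≥5).
P4: dominated by P1 (start delay 9≤13, salary ask 151≤236, experience 20≥13).
P5: dominated by P2 (start delay 0≤0, salary ask 84≤228, experience 13≥2).
P6: not dominated.
P7: dominated by P2 (start delay 0≤16, salary ask 84≤150, experience 13≥6).
P8: not dominated.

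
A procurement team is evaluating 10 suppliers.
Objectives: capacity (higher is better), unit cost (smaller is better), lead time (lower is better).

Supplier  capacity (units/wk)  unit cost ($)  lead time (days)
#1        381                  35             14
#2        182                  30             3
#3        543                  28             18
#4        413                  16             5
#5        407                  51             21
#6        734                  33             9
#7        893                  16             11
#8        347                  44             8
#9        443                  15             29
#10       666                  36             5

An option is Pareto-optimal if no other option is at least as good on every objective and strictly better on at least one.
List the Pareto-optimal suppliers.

#2, #4, #6, #7, #9, #10

#1: dominated by #4 (capacity 413≥381, unit cost 16≤35, lead time 5≤14).
#2: not dominated (best lead time).
#3: dominated by #7 (capacity 893≥543, unit cost 16≤28, lead time 11≤18).
#4: not dominated.
#5: dominated by #3 (capacity 543≥407, unit cost 28≤51, lead time 18≤21).
#6: not dominated.
#7: not dominated (best capacity).
#8: dominated by #4 (capacity 413≥347, unit cost 16≤44, lead time 5≤8).
#9: not dominated (best unit cost).
#10: not dominated.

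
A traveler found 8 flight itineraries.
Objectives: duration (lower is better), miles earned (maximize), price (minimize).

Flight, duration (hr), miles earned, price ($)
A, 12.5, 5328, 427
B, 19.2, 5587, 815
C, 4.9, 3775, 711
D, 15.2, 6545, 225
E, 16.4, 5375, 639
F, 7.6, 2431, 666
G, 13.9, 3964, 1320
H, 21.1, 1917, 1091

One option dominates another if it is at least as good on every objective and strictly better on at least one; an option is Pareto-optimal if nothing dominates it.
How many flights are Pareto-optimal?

4

A: not dominated.
B: dominated by D (duration 15.2≤19.2, miles earned 6545≥5587, price 225≤815).
C: not dominated (best duration).
D: not dominated (best miles earned).
E: dominated by D (duration 15.2≤16.4, miles earned 6545≥5375, price 225≤639).
F: not dominated.
G: dominated by A (duration 12.5≤13.9, miles earned 5328≥3964, price 427≤1320).
H: dominated by A (duration 12.5≤21.1, miles earned 5328≥1917, price 427≤1091).
Pareto-optimal: A, C, D, F → 4.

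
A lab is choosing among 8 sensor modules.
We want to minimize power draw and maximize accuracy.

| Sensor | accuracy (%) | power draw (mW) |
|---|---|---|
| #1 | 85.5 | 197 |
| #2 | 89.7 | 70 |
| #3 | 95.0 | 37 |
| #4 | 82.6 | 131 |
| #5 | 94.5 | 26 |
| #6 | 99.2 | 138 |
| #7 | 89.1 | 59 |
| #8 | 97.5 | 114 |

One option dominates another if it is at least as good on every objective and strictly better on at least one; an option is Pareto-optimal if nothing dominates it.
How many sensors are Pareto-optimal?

4

#1: dominated by #2 (accuracy 89.7≥85.5, power draw 70≤197).
#2: dominated by #3 (accuracy 95.0≥89.7, power draw 37≤70).
#3: not dominated.
#4: dominated by #2 (accuracy 89.7≥82.6, power draw 70≤131).
#5: not dominated (best power draw).
#6: not dominated (best accuracy).
#7: dominated by #3 (accuracy 95.0≥89.1, power draw 37≤59).
#8: not dominated.
Pareto-optimal: #3, #5, #6, #8 → 4.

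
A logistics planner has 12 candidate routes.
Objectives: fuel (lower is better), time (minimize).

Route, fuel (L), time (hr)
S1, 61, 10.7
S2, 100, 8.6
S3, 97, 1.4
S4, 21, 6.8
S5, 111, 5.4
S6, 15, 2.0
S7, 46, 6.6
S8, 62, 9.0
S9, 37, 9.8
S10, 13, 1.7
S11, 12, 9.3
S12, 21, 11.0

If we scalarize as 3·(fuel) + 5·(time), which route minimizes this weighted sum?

S10

S1: 3·61 + 5·10.7 = 236.5
S2: 3·100 + 5·8.6 = 343.0
S3: 3·97 + 5·1.4 = 298.0
S4: 3·21 + 5·6.8 = 97.0
S5: 3·111 + 5·5.4 = 360.0
S6: 3·15 + 5·2.0 = 55.0
S7: 3·46 + 5·6.6 = 171.0
S8: 3·62 + 5·9.0 = 231.0
S9: 3·37 + 5·9.8 = 160.0
S10: 3·13 + 5·1.7 = 47.5
S11: 3·12 + 5·9.3 = 82.5
S12: 3·21 + 5·11.0 = 118.0
Lowest: S10 at 47.5.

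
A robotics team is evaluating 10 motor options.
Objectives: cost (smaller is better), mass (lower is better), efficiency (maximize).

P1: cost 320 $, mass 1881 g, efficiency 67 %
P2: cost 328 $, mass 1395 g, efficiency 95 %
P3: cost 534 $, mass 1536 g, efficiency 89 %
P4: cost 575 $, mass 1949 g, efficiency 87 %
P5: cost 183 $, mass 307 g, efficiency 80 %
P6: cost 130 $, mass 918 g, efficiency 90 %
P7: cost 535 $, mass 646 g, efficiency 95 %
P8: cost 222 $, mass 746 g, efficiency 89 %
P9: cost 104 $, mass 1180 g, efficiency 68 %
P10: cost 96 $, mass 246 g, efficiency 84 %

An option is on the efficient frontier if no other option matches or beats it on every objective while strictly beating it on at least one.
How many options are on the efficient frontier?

5

P1: dominated by P5 (cost 183≤320, mass 307≤1881, efficiency 80≥67).
P2: not dominated.
P3: dominated by P2 (cost 328≤534, mass 1395≤1536, efficiency 95≥89).
P4: dominated by P2 (cost 328≤575, mass 1395≤1949, efficiency 95≥87).
P5: dominated by P10 (cost 96≤183, mass 246≤307, efficiency 84≥80).
P6: not dominated.
P7: not dominated.
P8: not dominated.
P9: dominated by P10 (cost 96≤104, mass 246≤1180, efficiency 84≥68).
P10: not dominated (best cost).
Pareto-optimal: P2, P6, P7, P8, P10 → 5.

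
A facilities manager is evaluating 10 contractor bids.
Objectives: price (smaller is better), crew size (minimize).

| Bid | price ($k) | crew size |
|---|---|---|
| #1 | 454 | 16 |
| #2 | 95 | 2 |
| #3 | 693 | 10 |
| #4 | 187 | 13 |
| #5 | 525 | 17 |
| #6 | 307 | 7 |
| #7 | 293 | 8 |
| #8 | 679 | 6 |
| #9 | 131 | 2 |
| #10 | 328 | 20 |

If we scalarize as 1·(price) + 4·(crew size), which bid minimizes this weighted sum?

#2

#1: 1·454 + 4·16 = 518
#2: 1·95 + 4·2 = 103
#3: 1·693 + 4·10 = 733
#4: 1·187 + 4·13 = 239
#5: 1·525 + 4·17 = 593
#6: 1·307 + 4·7 = 335
#7: 1·293 + 4·8 = 325
#8: 1·679 + 4·6 = 703
#9: 1·131 + 4·2 = 139
#10: 1·328 + 4·20 = 408
Lowest: #2 at 103.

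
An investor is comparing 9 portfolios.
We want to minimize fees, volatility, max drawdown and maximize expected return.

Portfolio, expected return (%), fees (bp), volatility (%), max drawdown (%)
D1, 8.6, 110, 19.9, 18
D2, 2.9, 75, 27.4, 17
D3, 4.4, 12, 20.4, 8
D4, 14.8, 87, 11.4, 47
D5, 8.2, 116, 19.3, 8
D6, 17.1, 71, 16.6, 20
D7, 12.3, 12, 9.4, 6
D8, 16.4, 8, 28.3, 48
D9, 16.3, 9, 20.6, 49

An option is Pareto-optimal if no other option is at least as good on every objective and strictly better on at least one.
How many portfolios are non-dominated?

D1: dominated by D7 (expected return 12.3≥8.6, fees 12≤110, volatility 9.4≤19.9, max drawdown 6≤18).
D2: dominated by D3 (expected return 4.4≥2.9, fees 12≤75, volatility 20.4≤27.4, max drawdown 8≤17).
D3: dominated by D7 (expected return 12.3≥4.4, fees 12≤12, volatility 9.4≤20.4, max drawdown 6≤8).
D4: not dominated.
D5: dominated by D7 (expected return 12.3≥8.2, fees 12≤116, volatility 9.4≤19.3, max drawdown 6≤8).
D6: not dominated (best expected return).
D7: not dominated (best volatility).
D8: not dominated (best fees).
D9: not dominated.
Pareto-optimal: D4, D6, D7, D8, D9 → 5.

5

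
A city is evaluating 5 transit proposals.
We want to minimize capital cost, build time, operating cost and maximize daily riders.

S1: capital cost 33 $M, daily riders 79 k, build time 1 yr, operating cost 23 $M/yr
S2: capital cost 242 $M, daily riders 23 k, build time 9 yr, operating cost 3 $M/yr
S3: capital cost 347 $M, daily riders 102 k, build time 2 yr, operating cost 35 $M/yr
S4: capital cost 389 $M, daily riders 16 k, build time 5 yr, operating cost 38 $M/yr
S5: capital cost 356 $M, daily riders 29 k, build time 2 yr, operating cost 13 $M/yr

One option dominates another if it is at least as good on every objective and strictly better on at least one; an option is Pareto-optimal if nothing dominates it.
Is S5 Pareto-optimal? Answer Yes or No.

Yes

S1: worse on operating cost (23 vs 13).
S2: worse on daily riders (23 vs 29).
S3: worse on operating cost (35 vs 13).
S4: worse on capital cost (389 vs 356).
No option is at least as good as S5 on every objective and strictly better on one.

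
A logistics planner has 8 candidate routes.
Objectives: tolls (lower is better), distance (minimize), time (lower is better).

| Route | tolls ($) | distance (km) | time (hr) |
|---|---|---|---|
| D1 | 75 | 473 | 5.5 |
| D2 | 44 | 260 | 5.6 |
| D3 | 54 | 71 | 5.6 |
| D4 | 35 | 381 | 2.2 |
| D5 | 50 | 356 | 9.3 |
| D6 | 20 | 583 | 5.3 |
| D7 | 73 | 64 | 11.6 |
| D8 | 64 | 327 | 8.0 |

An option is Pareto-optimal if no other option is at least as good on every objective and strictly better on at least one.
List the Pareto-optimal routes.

D2, D3, D4, D6, D7

D1: dominated by D4 (tolls 35≤75, distance 381≤473, time 2.2≤5.5).
D2: not dominated.
D3: not dominated.
D4: not dominated (best time).
D5: dominated by D2 (tolls 44≤50, distance 260≤356, time 5.6≤9.3).
D6: not dominated (best tolls).
D7: not dominated (best distance).
D8: dominated by D2 (tolls 44≤64, distance 260≤327, time 5.6≤8.0).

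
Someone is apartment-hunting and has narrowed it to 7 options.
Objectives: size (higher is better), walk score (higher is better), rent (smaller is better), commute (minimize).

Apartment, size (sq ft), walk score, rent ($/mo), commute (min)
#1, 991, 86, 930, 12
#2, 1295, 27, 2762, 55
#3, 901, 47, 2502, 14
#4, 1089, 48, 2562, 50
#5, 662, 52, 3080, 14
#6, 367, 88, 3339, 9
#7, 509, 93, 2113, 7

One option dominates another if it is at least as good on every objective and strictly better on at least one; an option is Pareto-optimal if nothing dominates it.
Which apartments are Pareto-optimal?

#1: not dominated (best rent).
#2: not dominated (best size).
#3: dominated by #1 (size 991≥901, walk score 86≥47, rent 930≤2502, commute 12≤14).
#4: not dominated.
#5: dominated by #1 (size 991≥662, walk score 86≥52, rent 930≤3080, commute 12≤14).
#6: dominated by #7 (size 509≥367, walk score 93≥88, rent 2113≤3339, commute 7≤9).
#7: not dominated (best walk score).

#1, #2, #4, #7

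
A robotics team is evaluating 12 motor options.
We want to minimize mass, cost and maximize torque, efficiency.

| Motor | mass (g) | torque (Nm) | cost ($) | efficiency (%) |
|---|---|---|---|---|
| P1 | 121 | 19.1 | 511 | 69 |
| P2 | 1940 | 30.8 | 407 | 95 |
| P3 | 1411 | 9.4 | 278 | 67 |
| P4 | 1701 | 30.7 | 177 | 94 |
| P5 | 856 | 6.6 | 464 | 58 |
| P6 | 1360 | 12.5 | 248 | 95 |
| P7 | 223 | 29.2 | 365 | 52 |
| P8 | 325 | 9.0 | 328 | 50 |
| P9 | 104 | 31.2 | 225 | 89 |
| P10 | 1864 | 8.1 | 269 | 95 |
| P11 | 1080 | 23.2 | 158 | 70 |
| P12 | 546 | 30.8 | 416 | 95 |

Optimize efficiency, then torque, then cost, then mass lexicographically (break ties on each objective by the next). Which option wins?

P2

First maximize efficiency: best is 95, kept {P2, P6, P10, P12}.
Then maximize torque: best is 30.8, kept {P2, P12}.
Then minimize cost: best is 407, kept {P2}.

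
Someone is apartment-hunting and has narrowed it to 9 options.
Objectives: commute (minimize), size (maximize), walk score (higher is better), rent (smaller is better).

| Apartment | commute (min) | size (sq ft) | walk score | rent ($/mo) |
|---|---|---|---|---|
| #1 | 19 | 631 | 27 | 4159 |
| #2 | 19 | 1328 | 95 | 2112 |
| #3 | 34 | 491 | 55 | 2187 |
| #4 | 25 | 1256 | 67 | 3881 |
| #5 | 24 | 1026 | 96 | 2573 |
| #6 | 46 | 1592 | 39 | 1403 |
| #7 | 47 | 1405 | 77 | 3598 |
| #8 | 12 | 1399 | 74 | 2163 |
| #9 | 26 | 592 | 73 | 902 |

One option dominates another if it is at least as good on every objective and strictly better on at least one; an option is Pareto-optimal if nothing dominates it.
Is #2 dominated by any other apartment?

#1: worse on size (631 vs 1328).
#3: worse on commute (34 vs 19).
#4: worse on commute (25 vs 19).
#5: worse on commute (24 vs 19).
#6: worse on commute (46 vs 19).
#7: worse on commute (47 vs 19).
#8: worse on walk score (74 vs 95).
#9: worse on commute (26 vs 19).
No option is at least as good as #2 on every objective and strictly better on one.

No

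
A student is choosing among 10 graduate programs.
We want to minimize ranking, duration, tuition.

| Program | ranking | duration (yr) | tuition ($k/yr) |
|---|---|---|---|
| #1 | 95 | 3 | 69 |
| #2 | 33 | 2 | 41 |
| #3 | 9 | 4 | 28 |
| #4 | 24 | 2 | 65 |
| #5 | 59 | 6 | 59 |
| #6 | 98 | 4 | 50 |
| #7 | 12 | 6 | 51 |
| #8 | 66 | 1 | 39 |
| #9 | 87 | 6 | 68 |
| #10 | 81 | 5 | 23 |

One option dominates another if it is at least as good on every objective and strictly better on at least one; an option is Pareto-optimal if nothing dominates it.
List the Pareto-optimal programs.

#1: dominated by #2 (ranking 33≤95, duration 2≤3, tuition 41≤69).
#2: not dominated.
#3: not dominated (best ranking).
#4: not dominated.
#5: dominated by #2 (ranking 33≤59, duration 2≤6, tuition 41≤59).
#6: dominated by #2 (ranking 33≤98, duration 2≤4, tuition 41≤50).
#7: dominated by #3 (ranking 9≤12, duration 4≤6, tuition 28≤51).
#8: not dominated (best duration).
#9: dominated by #2 (ranking 33≤87, duration 2≤6, tuition 41≤68).
#10: not dominated (best tuition).

#2, #3, #4, #8, #10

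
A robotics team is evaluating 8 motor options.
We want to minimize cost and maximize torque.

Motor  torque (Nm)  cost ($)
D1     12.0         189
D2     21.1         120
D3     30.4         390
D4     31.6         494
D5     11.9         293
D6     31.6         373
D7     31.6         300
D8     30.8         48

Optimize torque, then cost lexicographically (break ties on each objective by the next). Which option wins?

First maximize torque: best is 31.6, kept {D4, D6, D7}.
Then minimize cost: best is 300, kept {D7}.

D7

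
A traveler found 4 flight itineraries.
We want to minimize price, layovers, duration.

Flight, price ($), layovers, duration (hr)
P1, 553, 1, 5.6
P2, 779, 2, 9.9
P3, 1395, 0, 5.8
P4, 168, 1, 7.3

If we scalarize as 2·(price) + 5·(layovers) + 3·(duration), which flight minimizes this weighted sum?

P4

P1: 2·553 + 5·1 + 3·5.6 = 1127.8
P2: 2·779 + 5·2 + 3·9.9 = 1597.7
P3: 2·1395 + 5·0 + 3·5.8 = 2807.4
P4: 2·168 + 5·1 + 3·7.3 = 362.9
Lowest: P4 at 362.9.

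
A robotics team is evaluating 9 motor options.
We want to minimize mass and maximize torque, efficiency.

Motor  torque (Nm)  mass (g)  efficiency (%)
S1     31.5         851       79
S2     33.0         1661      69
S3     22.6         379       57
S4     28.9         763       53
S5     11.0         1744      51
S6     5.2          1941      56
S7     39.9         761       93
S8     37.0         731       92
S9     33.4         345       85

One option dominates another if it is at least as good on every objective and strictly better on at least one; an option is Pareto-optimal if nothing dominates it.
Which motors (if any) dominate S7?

none

S1: worse on torque (31.5 vs 39.9).
S2: worse on torque (33.0 vs 39.9).
S3: worse on torque (22.6 vs 39.9).
S4: worse on torque (28.9 vs 39.9).
S5: worse on torque (11.0 vs 39.9).
S6: worse on torque (5.2 vs 39.9).
S8: worse on torque (37.0 vs 39.9).
S9: worse on torque (33.4 vs 39.9).
No option dominates S7.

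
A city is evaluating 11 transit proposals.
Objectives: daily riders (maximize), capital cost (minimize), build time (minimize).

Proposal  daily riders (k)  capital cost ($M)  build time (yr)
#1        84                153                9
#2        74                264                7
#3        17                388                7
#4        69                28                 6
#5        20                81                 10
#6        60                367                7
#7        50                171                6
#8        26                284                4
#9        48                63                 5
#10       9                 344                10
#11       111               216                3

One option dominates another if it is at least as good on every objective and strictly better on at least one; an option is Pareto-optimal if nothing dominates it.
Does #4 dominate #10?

Yes

#4 vs #10: daily riders 69≥9, capital cost 28≤344, build time 6≤10 — #4 is at least as good on every objective with at least one strict improvement.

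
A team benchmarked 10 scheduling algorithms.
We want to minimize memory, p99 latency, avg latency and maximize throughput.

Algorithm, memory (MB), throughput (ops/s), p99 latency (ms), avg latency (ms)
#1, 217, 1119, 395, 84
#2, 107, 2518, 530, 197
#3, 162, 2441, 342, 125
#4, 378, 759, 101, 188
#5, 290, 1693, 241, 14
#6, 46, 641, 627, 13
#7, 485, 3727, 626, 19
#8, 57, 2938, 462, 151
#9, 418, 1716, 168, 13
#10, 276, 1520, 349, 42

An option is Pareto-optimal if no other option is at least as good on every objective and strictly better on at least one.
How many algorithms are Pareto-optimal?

9

#1: not dominated.
#2: dominated by #8 (memory 57≤107, throughput 2938≥2518, p99 latency 462≤530, avg latency 151≤197).
#3: not dominated.
#4: not dominated (best p99 latency).
#5: not dominated.
#6: not dominated (best memory).
#7: not dominated (best throughput).
#8: not dominated.
#9: not dominated.
#10: not dominated.
Pareto-optimal: #1, #3, #4, #5, #6, #7, #8, #9, #10 → 9.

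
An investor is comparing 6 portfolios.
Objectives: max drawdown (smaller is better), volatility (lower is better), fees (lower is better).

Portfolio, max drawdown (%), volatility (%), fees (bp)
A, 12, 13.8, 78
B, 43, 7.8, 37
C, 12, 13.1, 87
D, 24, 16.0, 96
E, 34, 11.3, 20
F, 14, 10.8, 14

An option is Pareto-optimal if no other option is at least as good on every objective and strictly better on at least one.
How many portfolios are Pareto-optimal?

4

A: not dominated.
B: not dominated (best volatility).
C: not dominated.
D: dominated by A (max drawdown 12≤24, volatility 13.8≤16.0, fees 78≤96).
E: dominated by F (max drawdown 14≤34, volatility 10.8≤11.3, fees 14≤20).
F: not dominated (best fees).
Pareto-optimal: A, B, C, F → 4.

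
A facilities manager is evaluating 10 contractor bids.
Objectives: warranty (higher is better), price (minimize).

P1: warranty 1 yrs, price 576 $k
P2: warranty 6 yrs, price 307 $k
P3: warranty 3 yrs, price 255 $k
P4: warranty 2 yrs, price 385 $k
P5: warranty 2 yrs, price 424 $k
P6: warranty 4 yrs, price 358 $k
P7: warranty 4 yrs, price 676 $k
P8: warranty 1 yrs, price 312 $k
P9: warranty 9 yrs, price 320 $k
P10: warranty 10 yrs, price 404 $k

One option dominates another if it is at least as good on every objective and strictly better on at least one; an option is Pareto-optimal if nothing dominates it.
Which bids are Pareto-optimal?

P2, P3, P9, P10

P1: dominated by P2 (warranty 6≥1, price 307≤576).
P2: not dominated.
P3: not dominated (best price).
P4: dominated by P2 (warranty 6≥2, price 307≤385).
P5: dominated by P2 (warranty 6≥2, price 307≤424).
P6: dominated by P2 (warranty 6≥4, price 307≤358).
P7: dominated by P2 (warranty 6≥4, price 307≤676).
P8: dominated by P2 (warranty 6≥1, price 307≤312).
P9: not dominated.
P10: not dominated (best warranty).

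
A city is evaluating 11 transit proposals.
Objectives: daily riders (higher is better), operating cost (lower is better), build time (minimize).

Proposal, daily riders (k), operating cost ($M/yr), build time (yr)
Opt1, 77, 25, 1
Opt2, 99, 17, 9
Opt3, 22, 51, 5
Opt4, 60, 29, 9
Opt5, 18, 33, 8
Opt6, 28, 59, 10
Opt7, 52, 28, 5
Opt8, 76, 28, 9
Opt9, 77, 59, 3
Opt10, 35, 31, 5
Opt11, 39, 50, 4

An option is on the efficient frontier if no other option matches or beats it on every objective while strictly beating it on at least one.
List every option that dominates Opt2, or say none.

Opt1: worse on daily riders (77 vs 99).
Opt3: worse on daily riders (22 vs 99).
Opt4: worse on daily riders (60 vs 99).
Opt5: worse on daily riders (18 vs 99).
Opt6: worse on daily riders (28 vs 99).
Opt7: worse on daily riders (52 vs 99).
Opt8: worse on daily riders (76 vs 99).
Opt9: worse on daily riders (77 vs 99).
Opt10: worse on daily riders (35 vs 99).
Opt11: worse on daily riders (39 vs 99).
No option dominates Opt2.

none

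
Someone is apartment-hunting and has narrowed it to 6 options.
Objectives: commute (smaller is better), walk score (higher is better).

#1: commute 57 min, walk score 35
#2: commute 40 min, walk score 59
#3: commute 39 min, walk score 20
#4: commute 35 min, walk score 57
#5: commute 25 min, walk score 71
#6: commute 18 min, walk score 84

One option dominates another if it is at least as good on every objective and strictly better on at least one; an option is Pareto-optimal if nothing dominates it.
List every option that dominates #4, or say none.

#5: commute 25≤35, walk score 71≥57 — dominates #4.
#6: commute 18≤35, walk score 84≥57 — dominates #4.
Others (#1, #2, #3) are each worse than #4 on at least one objective.

#5, #6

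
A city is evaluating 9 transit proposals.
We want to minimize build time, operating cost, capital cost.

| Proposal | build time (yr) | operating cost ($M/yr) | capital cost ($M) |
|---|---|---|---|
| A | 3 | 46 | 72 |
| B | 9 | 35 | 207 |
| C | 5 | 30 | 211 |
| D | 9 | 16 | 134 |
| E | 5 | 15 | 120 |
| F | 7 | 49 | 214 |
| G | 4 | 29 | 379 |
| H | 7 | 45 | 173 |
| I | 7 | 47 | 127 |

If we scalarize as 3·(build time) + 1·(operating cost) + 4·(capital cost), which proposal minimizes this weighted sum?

A

A: 3·3 + 1·46 + 4·72 = 343
B: 3·9 + 1·35 + 4·207 = 890
C: 3·5 + 1·30 + 4·211 = 889
D: 3·9 + 1·16 + 4·134 = 579
E: 3·5 + 1·15 + 4·120 = 510
F: 3·7 + 1·49 + 4·214 = 926
G: 3·4 + 1·29 + 4·379 = 1557
H: 3·7 + 1·45 + 4·173 = 758
I: 3·7 + 1·47 + 4·127 = 576
Lowest: A at 343.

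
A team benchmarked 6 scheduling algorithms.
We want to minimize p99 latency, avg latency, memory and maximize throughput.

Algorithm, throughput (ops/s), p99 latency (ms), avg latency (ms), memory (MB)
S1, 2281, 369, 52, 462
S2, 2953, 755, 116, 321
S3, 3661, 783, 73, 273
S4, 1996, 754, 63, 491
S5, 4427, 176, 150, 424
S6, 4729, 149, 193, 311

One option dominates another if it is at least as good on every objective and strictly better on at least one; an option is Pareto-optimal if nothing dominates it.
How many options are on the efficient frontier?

S1: not dominated (best avg latency).
S2: not dominated.
S3: not dominated (best memory).
S4: dominated by S1 (throughput 2281≥1996, p99 latency 369≤754, avg latency 52≤63, memory 462≤491).
S5: not dominated.
S6: not dominated (best throughput).
Pareto-optimal: S1, S2, S3, S5, S6 → 5.

5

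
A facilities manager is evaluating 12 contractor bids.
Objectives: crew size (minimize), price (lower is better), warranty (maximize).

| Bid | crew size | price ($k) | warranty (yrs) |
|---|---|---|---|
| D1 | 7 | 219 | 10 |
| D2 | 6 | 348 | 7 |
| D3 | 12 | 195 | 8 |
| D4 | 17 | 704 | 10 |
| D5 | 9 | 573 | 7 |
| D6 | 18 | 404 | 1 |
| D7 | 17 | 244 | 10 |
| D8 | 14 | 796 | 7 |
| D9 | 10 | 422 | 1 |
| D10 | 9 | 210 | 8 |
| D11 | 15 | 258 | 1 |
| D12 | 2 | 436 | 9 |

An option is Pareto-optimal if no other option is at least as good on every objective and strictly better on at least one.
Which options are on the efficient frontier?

D1, D2, D3, D10, D12

D1: not dominated.
D2: not dominated.
D3: not dominated (best price).
D4: dominated by D1 (crew size 7≤17, price 219≤704, warranty 10≥10).
D5: dominated by D1 (crew size 7≤9, price 219≤573, warranty 10≥7).
D6: dominated by D1 (crew size 7≤18, price 219≤404, warranty 10≥1).
D7: dominated by D1 (crew size 7≤17, price 219≤244, warranty 10≥10).
D8: dominated by D1 (crew size 7≤14, price 219≤796, warranty 10≥7).
D9: dominated by D1 (crew size 7≤10, price 219≤422, warranty 10≥1).
D10: not dominated.
D11: dominated by D1 (crew size 7≤15, price 219≤258, warranty 10≥1).
D12: not dominated (best crew size).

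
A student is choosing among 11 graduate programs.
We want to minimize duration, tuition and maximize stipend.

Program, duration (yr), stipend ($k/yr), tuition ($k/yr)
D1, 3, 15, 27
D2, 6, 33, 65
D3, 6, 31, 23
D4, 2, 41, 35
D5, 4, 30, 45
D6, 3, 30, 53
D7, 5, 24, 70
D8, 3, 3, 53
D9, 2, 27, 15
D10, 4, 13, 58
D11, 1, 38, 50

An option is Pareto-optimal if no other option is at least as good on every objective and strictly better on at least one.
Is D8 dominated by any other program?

Yes

D1 vs D8: duration 3≤3, stipend 15≥3, tuition 27≤53 — D1 is at least as good on every objective and strictly better on at least one, so D1 dominates D8.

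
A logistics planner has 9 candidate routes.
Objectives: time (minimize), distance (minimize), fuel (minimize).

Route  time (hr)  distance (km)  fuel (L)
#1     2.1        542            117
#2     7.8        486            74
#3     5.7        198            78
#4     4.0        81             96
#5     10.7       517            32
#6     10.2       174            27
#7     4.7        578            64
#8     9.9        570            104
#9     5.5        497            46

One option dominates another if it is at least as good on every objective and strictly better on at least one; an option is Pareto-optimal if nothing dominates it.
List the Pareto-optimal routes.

#1, #2, #3, #4, #6, #7, #9

#1: not dominated (best time).
#2: not dominated.
#3: not dominated.
#4: not dominated (best distance).
#5: dominated by #6 (time 10.2≤10.7, distance 174≤517, fuel 27≤32).
#6: not dominated (best fuel).
#7: not dominated.
#8: dominated by #2 (time 7.8≤9.9, distance 486≤570, fuel 74≤104).
#9: not dominated.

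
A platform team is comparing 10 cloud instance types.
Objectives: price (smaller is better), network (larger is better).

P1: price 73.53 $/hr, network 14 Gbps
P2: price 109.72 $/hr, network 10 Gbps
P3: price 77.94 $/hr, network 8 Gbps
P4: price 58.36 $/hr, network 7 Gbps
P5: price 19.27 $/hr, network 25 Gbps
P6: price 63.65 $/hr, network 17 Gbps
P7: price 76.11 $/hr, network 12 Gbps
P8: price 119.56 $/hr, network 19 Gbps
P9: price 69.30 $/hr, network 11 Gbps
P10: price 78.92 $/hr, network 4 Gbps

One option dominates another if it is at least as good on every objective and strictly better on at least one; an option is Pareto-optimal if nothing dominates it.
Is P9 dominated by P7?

No

P7 vs P9: P7 is worse on price (76.11 vs 69.30), so it does not dominate P9.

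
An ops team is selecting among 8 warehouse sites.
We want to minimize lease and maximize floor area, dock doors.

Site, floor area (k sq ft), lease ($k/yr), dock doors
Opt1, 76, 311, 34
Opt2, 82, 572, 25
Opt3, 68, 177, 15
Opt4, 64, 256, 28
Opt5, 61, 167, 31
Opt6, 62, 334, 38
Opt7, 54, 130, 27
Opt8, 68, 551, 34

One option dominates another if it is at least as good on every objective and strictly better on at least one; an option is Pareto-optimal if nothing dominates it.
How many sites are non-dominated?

Opt1: not dominated.
Opt2: not dominated (best floor area).
Opt3: not dominated.
Opt4: not dominated.
Opt5: not dominated.
Opt6: not dominated (best dock doors).
Opt7: not dominated (best lease).
Opt8: dominated by Opt1 (floor area 76≥68, lease 311≤551, dock doors 34≥34).
Pareto-optimal: Opt1, Opt2, Opt3, Opt4, Opt5, Opt6, Opt7 → 7.

7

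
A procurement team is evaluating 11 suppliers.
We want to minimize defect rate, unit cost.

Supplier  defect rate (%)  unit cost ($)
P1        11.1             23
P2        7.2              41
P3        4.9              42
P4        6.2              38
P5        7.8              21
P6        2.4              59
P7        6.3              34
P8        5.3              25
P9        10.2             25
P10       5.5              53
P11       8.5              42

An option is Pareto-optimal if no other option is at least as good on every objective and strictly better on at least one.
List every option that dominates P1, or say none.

P5

P5: defect rate 7.8≤11.1, unit cost 21≤23 — dominates P1.
Others (P2, P3, P4, P6, P7, P8, P9, P10, P11) are each worse than P1 on at least one objective.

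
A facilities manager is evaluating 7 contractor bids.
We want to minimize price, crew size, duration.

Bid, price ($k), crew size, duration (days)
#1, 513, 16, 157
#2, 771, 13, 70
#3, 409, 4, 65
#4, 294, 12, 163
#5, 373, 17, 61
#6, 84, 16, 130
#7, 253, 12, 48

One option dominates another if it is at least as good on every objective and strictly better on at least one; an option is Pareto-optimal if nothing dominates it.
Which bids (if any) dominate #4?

#7: price 253≤294, crew size 12≤12, duration 48≤163 — dominates #4.
Others (#1, #2, #3, #5, #6) are each worse than #4 on at least one objective.

#7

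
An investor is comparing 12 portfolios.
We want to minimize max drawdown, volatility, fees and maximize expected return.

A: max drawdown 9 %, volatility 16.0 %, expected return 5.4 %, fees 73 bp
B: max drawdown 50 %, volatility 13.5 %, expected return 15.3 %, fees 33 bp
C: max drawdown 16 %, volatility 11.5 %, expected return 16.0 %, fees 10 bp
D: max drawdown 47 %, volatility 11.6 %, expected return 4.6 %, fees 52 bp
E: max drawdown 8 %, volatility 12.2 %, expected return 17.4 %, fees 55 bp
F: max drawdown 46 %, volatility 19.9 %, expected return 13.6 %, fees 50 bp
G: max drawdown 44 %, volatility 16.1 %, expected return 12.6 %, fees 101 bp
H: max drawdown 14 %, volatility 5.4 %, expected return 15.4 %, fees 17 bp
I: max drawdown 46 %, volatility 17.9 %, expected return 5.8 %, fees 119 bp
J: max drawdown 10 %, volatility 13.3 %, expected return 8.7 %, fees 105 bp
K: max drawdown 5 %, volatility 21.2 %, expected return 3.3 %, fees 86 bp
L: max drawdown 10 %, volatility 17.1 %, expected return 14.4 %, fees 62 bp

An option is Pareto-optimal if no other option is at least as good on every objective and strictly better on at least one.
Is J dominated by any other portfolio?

E vs J: max drawdown 8≤10, volatility 12.2≤13.3, expected return 17.4≥8.7, fees 55≤105 — E is at least as good on every objective and strictly better on at least one, so E dominates J.

Yes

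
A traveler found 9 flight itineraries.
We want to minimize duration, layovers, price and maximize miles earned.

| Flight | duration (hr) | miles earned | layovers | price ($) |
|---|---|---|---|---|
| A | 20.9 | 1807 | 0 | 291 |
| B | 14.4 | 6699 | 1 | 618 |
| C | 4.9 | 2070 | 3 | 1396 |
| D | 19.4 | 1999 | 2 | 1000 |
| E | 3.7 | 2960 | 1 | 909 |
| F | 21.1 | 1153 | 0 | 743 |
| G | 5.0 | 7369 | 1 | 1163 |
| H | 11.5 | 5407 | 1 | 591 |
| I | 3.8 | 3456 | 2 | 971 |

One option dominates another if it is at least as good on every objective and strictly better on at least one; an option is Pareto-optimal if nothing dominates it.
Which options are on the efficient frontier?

A: not dominated (best price).
B: not dominated.
C: dominated by E (duration 3.7≤4.9, miles earned 2960≥2070, layovers 1≤3, price 909≤1396).
D: dominated by B (duration 14.4≤19.4, miles earned 6699≥1999, layovers 1≤2, price 618≤1000).
E: not dominated (best duration).
F: dominated by A (duration 20.9≤21.1, miles earned 1807≥1153, layovers 0≤0, price 291≤743).
G: not dominated (best miles earned).
H: not dominated.
I: not dominated.

A, B, E, G, H, I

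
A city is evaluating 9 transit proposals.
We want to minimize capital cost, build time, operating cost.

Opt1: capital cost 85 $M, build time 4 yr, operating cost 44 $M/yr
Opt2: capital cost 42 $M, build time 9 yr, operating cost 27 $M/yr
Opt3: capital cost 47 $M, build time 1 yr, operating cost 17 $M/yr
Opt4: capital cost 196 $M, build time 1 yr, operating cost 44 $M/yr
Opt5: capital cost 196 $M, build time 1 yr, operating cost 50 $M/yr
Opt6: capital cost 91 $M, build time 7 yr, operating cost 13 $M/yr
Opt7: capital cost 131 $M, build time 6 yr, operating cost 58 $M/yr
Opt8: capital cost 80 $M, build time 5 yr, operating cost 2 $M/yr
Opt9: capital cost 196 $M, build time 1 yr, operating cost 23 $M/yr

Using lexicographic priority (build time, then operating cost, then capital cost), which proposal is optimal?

Opt3

First minimize build time: best is 1, kept {Opt3, Opt4, Opt5, Opt9}.
Then minimize operating cost: best is 17, kept {Opt3}.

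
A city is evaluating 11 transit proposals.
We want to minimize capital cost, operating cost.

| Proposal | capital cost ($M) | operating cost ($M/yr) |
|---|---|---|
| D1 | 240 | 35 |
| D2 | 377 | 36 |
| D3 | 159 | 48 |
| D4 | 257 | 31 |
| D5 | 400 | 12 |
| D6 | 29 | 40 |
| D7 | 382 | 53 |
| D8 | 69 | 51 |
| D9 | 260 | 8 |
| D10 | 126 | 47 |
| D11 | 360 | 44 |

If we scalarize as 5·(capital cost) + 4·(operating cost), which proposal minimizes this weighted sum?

D6

D1: 5·240 + 4·35 = 1340
D2: 5·377 + 4·36 = 2029
D3: 5·159 + 4·48 = 987
D4: 5·257 + 4·31 = 1409
D5: 5·400 + 4·12 = 2048
D6: 5·29 + 4·40 = 305
D7: 5·382 + 4·53 = 2122
D8: 5·69 + 4·51 = 549
D9: 5·260 + 4·8 = 1332
D10: 5·126 + 4·47 = 818
D11: 5·360 + 4·44 = 1976
Lowest: D6 at 305.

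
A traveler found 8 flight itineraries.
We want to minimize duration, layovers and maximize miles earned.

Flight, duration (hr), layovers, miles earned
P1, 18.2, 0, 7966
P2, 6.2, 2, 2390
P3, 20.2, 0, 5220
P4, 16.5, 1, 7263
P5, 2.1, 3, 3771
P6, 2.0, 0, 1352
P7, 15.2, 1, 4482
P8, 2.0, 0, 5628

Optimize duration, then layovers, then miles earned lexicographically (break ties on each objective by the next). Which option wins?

First minimize duration: best is 2.0, kept {P6, P8}.
Then minimize layovers: best is 0, kept {P6, P8}.
Then maximize miles earned: best is 5628, kept {P8}.

P8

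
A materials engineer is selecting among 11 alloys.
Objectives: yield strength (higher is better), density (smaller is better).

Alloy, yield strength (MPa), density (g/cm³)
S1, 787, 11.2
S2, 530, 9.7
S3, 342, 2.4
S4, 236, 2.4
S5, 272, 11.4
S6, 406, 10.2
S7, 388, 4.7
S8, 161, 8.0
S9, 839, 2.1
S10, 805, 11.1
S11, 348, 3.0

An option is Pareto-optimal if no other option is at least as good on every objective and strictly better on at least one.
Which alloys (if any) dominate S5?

S1: yield strength 787≥272, density 11.2≤11.4 — dominates S5.
S2: yield strength 530≥272, density 9.7≤11.4 — dominates S5.
S3: yield strength 342≥272, density 2.4≤11.4 — dominates S5.
S6: yield strength 406≥272, density 10.2≤11.4 — dominates S5.
S7: yield strength 388≥272, density 4.7≤11.4 — dominates S5.
S9: yield strength 839≥272, density 2.1≤11.4 — dominates S5.
S10: yield strength 805≥272, density 11.1≤11.4 — dominates S5.
S11: yield strength 348≥272, density 3.0≤11.4 — dominates S5.
Others (S4, S8) are each worse than S5 on at least one objective.

S1, S2, S3, S6, S7, S9, S10, S11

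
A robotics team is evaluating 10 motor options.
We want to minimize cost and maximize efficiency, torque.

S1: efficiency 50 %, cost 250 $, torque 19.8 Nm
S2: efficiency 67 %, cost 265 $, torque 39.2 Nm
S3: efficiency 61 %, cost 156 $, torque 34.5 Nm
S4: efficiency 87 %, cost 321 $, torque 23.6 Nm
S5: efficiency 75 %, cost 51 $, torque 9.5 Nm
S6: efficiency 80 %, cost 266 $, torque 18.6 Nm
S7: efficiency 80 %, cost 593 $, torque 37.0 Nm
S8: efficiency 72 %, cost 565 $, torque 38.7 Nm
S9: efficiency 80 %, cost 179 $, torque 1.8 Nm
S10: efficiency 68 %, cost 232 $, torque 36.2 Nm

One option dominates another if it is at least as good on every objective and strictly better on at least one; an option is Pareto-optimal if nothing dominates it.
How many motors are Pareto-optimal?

9

S1: dominated by S3 (efficiency 61≥50, cost 156≤250, torque 34.5≥19.8).
S2: not dominated (best torque).
S3: not dominated.
S4: not dominated (best efficiency).
S5: not dominated (best cost).
S6: not dominated.
S7: not dominated.
S8: not dominated.
S9: not dominated.
S10: not dominated.
Pareto-optimal: S2, S3, S4, S5, S6, S7, S8, S9, S10 → 9.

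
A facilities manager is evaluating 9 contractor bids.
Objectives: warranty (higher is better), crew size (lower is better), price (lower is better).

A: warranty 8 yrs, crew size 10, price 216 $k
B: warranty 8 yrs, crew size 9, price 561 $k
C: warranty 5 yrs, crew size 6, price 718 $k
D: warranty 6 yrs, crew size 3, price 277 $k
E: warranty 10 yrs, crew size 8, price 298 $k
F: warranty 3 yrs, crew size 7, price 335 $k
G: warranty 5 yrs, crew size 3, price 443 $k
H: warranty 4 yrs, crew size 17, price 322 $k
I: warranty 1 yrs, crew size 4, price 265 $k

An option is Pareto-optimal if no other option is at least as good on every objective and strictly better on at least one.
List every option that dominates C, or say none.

D: warranty 6≥5, crew size 3≤6, price 277≤718 — dominates C.
G: warranty 5≥5, crew size 3≤6, price 443≤718 — dominates C.
Others (A, B, E, F, H, I) are each worse than C on at least one objective.

D, G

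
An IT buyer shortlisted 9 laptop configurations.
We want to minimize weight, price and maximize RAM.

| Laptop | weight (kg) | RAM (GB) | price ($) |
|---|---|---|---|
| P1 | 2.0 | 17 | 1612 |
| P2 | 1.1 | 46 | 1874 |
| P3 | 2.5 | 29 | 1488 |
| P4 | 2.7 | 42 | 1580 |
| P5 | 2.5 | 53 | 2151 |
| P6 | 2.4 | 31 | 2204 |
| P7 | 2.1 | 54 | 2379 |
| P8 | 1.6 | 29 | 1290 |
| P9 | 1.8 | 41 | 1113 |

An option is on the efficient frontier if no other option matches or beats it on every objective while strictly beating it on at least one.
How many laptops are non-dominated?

P1: dominated by P8 (weight 1.6≤2.0, RAM 29≥17, price 1290≤1612).
P2: not dominated (best weight).
P3: dominated by P8 (weight 1.6≤2.5, RAM 29≥29, price 1290≤1488).
P4: not dominated.
P5: not dominated.
P6: dominated by P2 (weight 1.1≤2.4, RAM 46≥31, price 1874≤2204).
P7: not dominated (best RAM).
P8: not dominated.
P9: not dominated (best price).
Pareto-optimal: P2, P4, P5, P7, P8, P9 → 6.

6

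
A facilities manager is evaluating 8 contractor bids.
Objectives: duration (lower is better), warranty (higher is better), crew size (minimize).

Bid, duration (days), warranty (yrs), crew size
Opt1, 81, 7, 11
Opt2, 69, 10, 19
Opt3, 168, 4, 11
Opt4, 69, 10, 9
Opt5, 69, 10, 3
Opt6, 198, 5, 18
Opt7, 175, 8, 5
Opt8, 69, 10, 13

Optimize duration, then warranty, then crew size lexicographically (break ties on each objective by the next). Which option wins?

Opt5

First minimize duration: best is 69, kept {Opt2, Opt4, Opt5, Opt8}.
Then maximize warranty: best is 10, kept {Opt2, Opt4, Opt5, Opt8}.
Then minimize crew size: best is 3, kept {Opt5}.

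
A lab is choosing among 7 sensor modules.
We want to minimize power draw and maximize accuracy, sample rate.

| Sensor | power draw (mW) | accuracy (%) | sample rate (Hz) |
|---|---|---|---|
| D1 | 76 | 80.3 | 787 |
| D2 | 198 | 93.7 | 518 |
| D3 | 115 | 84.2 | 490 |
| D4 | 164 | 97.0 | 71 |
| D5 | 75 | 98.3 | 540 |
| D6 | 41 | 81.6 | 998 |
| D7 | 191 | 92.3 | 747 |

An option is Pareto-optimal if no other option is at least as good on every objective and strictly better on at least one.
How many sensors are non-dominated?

D1: dominated by D6 (power draw 41≤76, accuracy 81.6≥80.3, sample rate 998≥787).
D2: dominated by D5 (power draw 75≤198, accuracy 98.3≥93.7, sample rate 540≥518).
D3: dominated by D5 (power draw 75≤115, accuracy 98.3≥84.2, sample rate 540≥490).
D4: dominated by D5 (power draw 75≤164, accuracy 98.3≥97.0, sample rate 540≥71).
D5: not dominated (best accuracy).
D6: not dominated (best power draw).
D7: not dominated.
Pareto-optimal: D5, D6, D7 → 3.

3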